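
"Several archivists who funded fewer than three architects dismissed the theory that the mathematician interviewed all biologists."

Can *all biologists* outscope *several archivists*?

No

Structurally, *all biologists* is inside the complex NP *the theory that the mathematician interviewed all biologists*.
Noun-complement clauses are scope islands (the Complex NP Constraint): a quantifier inside one cannot scope into the matrix.
So *all biologists* cannot raise high enough to outscope *several archivists*; only the surface ordering *several archivists* > *all biologists* is available.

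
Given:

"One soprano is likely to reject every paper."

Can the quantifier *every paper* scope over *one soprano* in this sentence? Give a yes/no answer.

Yes

*every paper* is inside a raising infinitive, which is transparent to QR (no CP barrier), so it behaves as a matrix argument.
With no island boundary between them, the object can take inverse scope over the subject via ordinary QR within the clause.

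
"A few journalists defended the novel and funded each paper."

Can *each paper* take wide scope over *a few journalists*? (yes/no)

The DP *each paper* is contained in one conjunct of the coordinate structure (*funded each paper*).
The Coordinate Structure Constraint blocks movement (including QR) out of a single conjunct.
*each paper* > *a few journalists* would require crossing that boundary, which is illicit.

No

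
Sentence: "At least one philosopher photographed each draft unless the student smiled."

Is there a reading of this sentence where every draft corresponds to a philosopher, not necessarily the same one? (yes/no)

The described interpretation is the *each draft* > *at least one philosopher* scoping.
Although there is an adjunct clause, *each draft* is in the main clause, not inside the adjunct.
QR within a single clause is free, so the lower quantifier may take scope over the higher one.
Both orderings are possible: *at least one philosopher* > *each draft* and *each draft* > *at least one philosopher*.

Yes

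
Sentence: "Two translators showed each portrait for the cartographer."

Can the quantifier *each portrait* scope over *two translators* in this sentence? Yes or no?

*each portrait* is the matrix object and *two translators* the matrix subject; the two are clausemates.
QR within a single clause is free, so the lower quantifier may take scope over the higher one.

Yes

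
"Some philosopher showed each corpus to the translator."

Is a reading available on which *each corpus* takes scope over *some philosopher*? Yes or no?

Yes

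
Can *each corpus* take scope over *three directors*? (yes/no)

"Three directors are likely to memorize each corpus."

Yes

The matrix predicate is a raising verb, whose infinitival complement is not a scope island — *each corpus* can QR into the matrix clause.
Ordinary QR to a clause-peripheral position gives the wide-scope LF for the lower DP.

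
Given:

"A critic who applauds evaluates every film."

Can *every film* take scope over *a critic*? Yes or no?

Although the sentence contains a relative clause (*who applauds*), *every film* is outside it, in the matrix VP.
Clause-internal QR can adjoin the lower DP above the subject, yielding the inverse reading.

Yes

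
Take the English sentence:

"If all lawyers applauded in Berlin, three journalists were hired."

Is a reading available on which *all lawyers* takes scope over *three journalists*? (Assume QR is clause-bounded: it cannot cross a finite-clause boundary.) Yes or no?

*all lawyers* sits inside the adjunct clause *if all lawyers applauded in Berlin*.
Adjuncts are opaque for quantifier raising; a quantifier in an adjunct stays inside it.
*all lawyers* is confined to the island and cannot take scope over *three journalists*.

No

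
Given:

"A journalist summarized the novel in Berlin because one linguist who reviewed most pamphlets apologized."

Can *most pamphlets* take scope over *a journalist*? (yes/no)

Structurally, *most pamphlets* is inside the relative clause *who reviewed most pamphlets*, which is itself inside the adjunct *because one linguist who reviewed most pamphlets apologized*.
Two island boundaries intervene — the relative clause and the adjunct. Either alone would block QR.
Hence only narrow scope for *most pamphlets* (under *a journalist*) survives.

No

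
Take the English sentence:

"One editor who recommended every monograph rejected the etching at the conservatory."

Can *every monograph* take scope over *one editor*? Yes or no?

*every monograph* is embedded in the relative clause *who recommended every monograph*.
A relative clause is a scope island — quantifier raising cannot cross its boundary.
Hence only narrow scope for *every monograph* (under *one editor*) survives.

No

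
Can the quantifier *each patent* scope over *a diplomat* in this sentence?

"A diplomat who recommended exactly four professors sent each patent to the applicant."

Yes

*each patent* is a matrix argument; only *a diplomat* is modified by the relative clause *who recommended exactly four professors*, so the RC island is irrelevant to the target quantifier.
Ordinary QR to a clause-peripheral position gives the wide-scope LF for the lower DP.
Both orderings are possible: *a diplomat* > *each patent* and *each patent* > *a diplomat*.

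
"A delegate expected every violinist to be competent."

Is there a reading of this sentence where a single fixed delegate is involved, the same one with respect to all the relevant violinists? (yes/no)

Yes

The described interpretation is the *a delegate* > *every violinist* scoping.
Nothing needs to raise for *a delegate* > *every violinist*, so no island constraint is at stake.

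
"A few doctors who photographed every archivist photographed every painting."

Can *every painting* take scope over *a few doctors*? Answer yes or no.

*every painting* is a matrix argument; only *a few doctors* is modified by the relative clause *who photographed every archivist*, so the RC island is irrelevant to the target quantifier.
Ordinary QR to a clause-peripheral position gives the wide-scope LF for the lower DP.
Both orderings are possible: *a few doctors* > *every painting* and *every painting* > *a few doctors*.

Yes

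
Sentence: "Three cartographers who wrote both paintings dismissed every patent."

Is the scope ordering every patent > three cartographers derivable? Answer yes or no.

Yes

*every patent* is a matrix argument; only *three cartographers* is modified by the relative clause *who wrote both paintings*, so the RC island is irrelevant to the target quantifier.
With no island boundary between them, the object can take inverse scope over the subject via ordinary QR within the clause.
The sentence is scopally ambiguous between *three cartographers* > *every patent* and *every patent* > *three cartographers*.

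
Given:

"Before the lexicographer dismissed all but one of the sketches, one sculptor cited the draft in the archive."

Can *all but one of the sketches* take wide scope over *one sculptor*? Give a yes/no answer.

The target quantifier *all but one of the sketches* is part of the adjunct clause *before the lexicographer dismissed all but one of the sketches*.
Since the clause is an adjunct (not a complement), the Adjunct Condition blocks QR across its edge.
The ordering *all but one of the sketches* > *one sculptor* is therefore underivable.

No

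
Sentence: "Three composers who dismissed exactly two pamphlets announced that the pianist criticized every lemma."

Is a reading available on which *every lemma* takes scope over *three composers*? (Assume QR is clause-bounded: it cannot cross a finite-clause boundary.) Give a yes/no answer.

The DP *every lemma* is contained in the finite complement clause *that the pianist criticized every lemma*.
With QR restricted to its own tensed clause, the embedded quantifier cannot reach a matrix scope position.
*every lemma* is confined to the island and cannot take scope over *three composers*.

No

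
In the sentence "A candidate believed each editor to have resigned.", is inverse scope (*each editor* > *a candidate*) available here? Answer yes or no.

The ECM infinitive is scope-transparent — *each editor* is free to raise above *a candidate*.
Since no island is crossed, the inverse ordering is licensed alongside surface scope.
The sentence is scopally ambiguous between *a candidate* > *each editor* and *each editor* > *a candidate*.

Yes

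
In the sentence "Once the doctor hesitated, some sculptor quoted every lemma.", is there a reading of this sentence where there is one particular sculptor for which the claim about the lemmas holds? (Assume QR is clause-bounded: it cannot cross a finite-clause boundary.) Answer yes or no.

Yes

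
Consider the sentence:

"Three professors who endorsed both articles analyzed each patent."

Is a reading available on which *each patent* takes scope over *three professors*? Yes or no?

Yes

*each patent* is a matrix argument; only *three professors* is modified by the relative clause *who endorsed both articles*, so the RC island is irrelevant to the target quantifier.
Ordinary QR to a clause-peripheral position gives the wide-scope LF for the lower DP.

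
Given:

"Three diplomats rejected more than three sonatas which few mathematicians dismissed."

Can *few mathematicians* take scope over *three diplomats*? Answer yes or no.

No

The DP *few mathematicians* is contained in the relative clause *which few mathematicians dismissed* modifying *more than three sonatas*.
Relative clauses are scope islands: a quantifier cannot QR out of a relative clause to take scope in the matrix clause.
Hence only narrow scope for *few mathematicians* (under *three diplomats*) survives.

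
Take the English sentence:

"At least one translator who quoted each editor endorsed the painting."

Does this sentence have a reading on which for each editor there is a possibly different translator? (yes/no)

No

That reading corresponds to *each editor* > *at least one translator*.
Structurally, *each editor* is inside the relative clause *who quoted each editor*.
QR out of a relative clause is ruled out by the relative-clause island constraint.
*each editor* is confined to the island and cannot take scope over *at least one translator*.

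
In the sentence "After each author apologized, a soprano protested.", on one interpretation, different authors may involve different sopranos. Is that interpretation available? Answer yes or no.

No

The paraphrase describes the scope ordering *each author* > *a soprano*.
*each author* occurs within the adjunct clause *after each author apologized*.
Since the clause is an adjunct (not a complement), the Adjunct Condition blocks QR across its edge.
*each author* > *a soprano* would require crossing that boundary, which is illicit.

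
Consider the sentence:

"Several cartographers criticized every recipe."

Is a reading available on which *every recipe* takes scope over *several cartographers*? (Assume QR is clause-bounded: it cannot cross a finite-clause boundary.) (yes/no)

Yes

*every recipe* and *several cartographers* are in the same minimal clause.
Since no island is crossed, the inverse ordering is licensed alongside surface scope.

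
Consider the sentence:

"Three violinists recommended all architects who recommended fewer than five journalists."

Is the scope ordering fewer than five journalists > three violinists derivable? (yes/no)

No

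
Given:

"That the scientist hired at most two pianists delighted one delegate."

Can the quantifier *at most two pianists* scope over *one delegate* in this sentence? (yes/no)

No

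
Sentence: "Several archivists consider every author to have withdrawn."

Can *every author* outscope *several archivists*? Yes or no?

Yes

ECM infinitives lack a CP barrier, so *every author* can QR over the matrix subject *several archivists*.
With no island boundary between them, the object can take inverse scope over the subject via ordinary QR within the clause.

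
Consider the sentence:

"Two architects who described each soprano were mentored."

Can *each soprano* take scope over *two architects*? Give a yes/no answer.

Structurally, *each soprano* is inside the relative clause *who described each soprano*.
The relative clause forms an island for QR, so the quantifier is confined to the head noun's restrictor.
*each soprano* > *two architects* would require crossing that boundary, which is illicit.

No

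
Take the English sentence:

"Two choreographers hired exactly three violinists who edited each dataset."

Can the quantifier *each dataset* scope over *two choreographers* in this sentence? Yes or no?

Structurally, *each dataset* is inside the relative clause *who edited each dataset* modifying *exactly three violinists*.
A relative clause is a scope island — quantifier raising cannot cross its boundary.
The inverse ordering *each dataset* > *two choreographers* is therefore underivable.

No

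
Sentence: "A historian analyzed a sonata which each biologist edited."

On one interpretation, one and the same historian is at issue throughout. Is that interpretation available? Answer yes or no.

Yes

That reading corresponds to *a historian* > *each biologist*.
That is the surface-scope ordering, which is always one of the available readings — island constraints only ever restrict inverse scope.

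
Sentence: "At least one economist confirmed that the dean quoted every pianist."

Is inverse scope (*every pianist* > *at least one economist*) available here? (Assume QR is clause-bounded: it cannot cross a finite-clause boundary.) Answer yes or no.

No

*every pianist* is embedded in the finite complement clause *that the dean quoted every pianist*.
With QR restricted to its own tensed clause, the embedded quantifier cannot reach a matrix scope position.
The inverse ordering *every pianist* > *at least one economist* is therefore underivable.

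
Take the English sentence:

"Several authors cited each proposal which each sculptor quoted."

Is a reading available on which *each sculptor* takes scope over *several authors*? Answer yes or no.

No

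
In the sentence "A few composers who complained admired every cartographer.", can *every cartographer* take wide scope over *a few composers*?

Yes

*every cartographer* sits in the matrix clause, not in the relative clause on *a few composers*.
With no island boundary between them, the object can take inverse scope over the subject via ordinary QR within the clause.
So *every cartographer* > *a few composers* is among the available readings.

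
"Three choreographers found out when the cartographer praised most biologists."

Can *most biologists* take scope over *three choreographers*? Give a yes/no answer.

No

*most biologists* occurs within the embedded question *when the cartographer praised most biologists*.
Embedded questions are wh-islands: a quantifier inside an indirect question cannot QR into the matrix clause.
*most biologists* is confined to the island and cannot take scope over *three choreographers*.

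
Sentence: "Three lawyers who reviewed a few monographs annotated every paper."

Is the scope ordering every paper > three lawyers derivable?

Yes

Although the sentence contains a relative clause (*who reviewed a few monographs*), *every paper* is outside it, in the matrix VP.
QR within a single clause is free, so the lower quantifier may take scope over the higher one.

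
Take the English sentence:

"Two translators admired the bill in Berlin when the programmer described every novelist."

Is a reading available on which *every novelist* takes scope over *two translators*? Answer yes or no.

No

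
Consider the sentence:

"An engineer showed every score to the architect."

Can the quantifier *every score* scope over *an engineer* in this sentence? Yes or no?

*an engineer* and *every score* are co-arguments of the matrix verb, with nothing but a clause-internal boundary between them.
With no island boundary between them, the object can take inverse scope over the subject via ordinary QR within the clause.

Yes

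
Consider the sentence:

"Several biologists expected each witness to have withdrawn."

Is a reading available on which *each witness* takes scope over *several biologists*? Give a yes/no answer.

Yes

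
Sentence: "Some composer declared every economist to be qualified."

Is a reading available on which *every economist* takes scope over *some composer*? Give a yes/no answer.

Yes

This is an ECM construction: *every economist* is the infinitival subject, Case-marked by the matrix verb, and the infinitive is transparent for QR.
Since no island is crossed, the inverse ordering is licensed alongside surface scope.
The sentence is scopally ambiguous between *some composer* > *every economist* and *every economist* > *some composer*.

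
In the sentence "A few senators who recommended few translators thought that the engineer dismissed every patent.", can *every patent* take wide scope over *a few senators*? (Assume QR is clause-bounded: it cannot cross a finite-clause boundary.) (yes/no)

No

*every patent* occurs within the finite complement clause *that the engineer dismissed every patent*.
QR is clause-bounded, so the finite complement is a scope island for the embedded quantifier.
The inverse ordering *every patent* > *a few senators* is therefore underivable.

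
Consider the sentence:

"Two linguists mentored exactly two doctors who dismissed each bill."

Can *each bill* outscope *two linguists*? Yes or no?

The DP *each bill* is contained in the relative clause *who dismissed each bill* modifying *exactly two doctors*.
Relative clauses block scope extraction: QR cannot target a position outside the modified NP.
*each bill* is confined to the island and cannot take scope over *two linguists*.

No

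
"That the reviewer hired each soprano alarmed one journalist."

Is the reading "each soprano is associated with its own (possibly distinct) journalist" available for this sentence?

That reading corresponds to *each soprano* > *one journalist*.
The target quantifier *each soprano* is part of the sentential subject *that the reviewer hired each soprano*.
Sentential subjects are islands: a quantifier inside the subject clause cannot raise over the matrix predicate.
There is no licit LF on which *each soprano* c-commands *one journalist*.

No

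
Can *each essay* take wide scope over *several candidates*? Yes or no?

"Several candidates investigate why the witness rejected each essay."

The DP *each essay* is contained in the embedded question *why the witness rejected each essay*.
Embedded wh-clauses are opaque for QR, so the quantifier stays inside the question.
So *each essay* cannot raise high enough to outscope *several candidates*; only the surface ordering *several candidates* > *each essay* is available.

No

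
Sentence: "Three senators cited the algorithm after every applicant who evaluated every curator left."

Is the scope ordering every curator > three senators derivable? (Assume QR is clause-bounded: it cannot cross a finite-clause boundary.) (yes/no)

No

Structurally, *every curator* is inside the relative clause *who evaluated every curator*, which is itself inside the adjunct *after every applicant who evaluated every curator left*.
Even if one barrier were somehow void, the other would still block QR.
*every curator* > *three senators* would require crossing that boundary, which is illicit.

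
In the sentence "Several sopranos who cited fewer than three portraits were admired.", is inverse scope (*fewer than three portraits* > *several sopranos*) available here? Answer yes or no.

The DP *fewer than three portraits* is contained in the relative clause *who cited fewer than three portraits*.
A relative clause is a scope island — quantifier raising cannot cross its boundary.
There is no licit LF on which *fewer than three portraits* c-commands *several sopranos*.

No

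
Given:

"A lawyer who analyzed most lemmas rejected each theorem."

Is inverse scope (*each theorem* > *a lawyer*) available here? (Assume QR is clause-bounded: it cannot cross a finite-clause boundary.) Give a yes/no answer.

Yes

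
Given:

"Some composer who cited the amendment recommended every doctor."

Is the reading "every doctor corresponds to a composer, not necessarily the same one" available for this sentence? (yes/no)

Yes

That reading corresponds to *every doctor* > *some composer*.
Although the sentence contains a relative clause (*who cited the amendment*), *every doctor* is outside it, in the matrix VP.
Clause-internal QR can adjoin the lower DP above the subject, yielding the inverse reading.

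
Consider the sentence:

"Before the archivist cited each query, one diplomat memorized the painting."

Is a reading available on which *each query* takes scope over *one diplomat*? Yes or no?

No

*each query* sits inside the adjunct clause *before the archivist cited each query*.
Adverbial clauses are not L-marked, so they are barriers for QR — the quantifier cannot escape the adjunct.
*each query* is confined to the island and cannot take scope over *one diplomat*.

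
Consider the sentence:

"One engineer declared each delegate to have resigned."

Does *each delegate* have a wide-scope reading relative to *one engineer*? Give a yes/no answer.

Yes

ECM infinitives lack a CP barrier, so *each delegate* can QR over the matrix subject *one engineer*.
Since no island is crossed, the inverse ordering is licensed alongside surface scope.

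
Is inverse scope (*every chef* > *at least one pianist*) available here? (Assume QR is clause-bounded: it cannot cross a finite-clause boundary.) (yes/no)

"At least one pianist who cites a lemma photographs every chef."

Yes

*every chef* is a matrix argument; only *at least one pianist* is modified by the relative clause *who cites a lemma*, so the RC island is irrelevant to the target quantifier.
Since no island is crossed, the inverse ordering is licensed alongside surface scope.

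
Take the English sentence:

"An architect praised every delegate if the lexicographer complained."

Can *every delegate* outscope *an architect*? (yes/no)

*every delegate* is a matrix argument; the adjunct is an island but the target quantifier is outside it.
No island intervenes, so both surface and inverse scope are derivable.
Both orderings are possible: *an architect* > *every delegate* and *every delegate* > *an architect*.

Yes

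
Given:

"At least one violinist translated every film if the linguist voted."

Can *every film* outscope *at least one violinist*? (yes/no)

Yes

*every film* is a matrix argument; the adjunct is an island but the target quantifier is outside it.
QR within a single clause is free, so the lower quantifier may take scope over the higher one.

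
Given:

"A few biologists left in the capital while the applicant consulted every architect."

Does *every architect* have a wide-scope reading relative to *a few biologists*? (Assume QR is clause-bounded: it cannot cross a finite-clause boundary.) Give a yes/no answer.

No

*every architect* sits inside the adjunct clause *while the applicant consulted every architect*.
Since the clause is an adjunct (not a complement), the Adjunct Condition blocks QR across its edge.
So *every architect* cannot raise to a position above *a few biologists*.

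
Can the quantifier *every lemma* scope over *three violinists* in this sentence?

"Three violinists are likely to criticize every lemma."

Yes

Infinitival complements of raising predicates do not block QR; *every lemma* and *three violinists* are effectively clausemates.
QR within a single clause is free, so the lower quantifier may take scope over the higher one.
The sentence is scopally ambiguous between *three violinists* > *every lemma* and *every lemma* > *three violinists*.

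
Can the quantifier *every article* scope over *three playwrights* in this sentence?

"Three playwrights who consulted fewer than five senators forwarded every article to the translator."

Yes

The RC *who consulted fewer than five senators* is an island, but *every article* is not inside it — it is the matrix object, a clausemate of *three playwrights*.
With no island boundary between them, the object can take inverse scope over the subject via ordinary QR within the clause.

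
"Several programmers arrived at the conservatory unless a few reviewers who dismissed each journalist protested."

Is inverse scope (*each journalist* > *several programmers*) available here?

No

The DP *each journalist* is contained in the relative clause *who dismissed each journalist*, which is itself inside the adjunct *unless a few reviewers who dismissed each journalist protested*.
The quantifier would have to escape first the RC and then the adjunct — two independent island violations.
*each journalist* > *several programmers* would require crossing that boundary, which is illicit.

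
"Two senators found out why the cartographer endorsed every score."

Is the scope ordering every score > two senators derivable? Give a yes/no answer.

Structurally, *every score* is inside the embedded question *why the cartographer endorsed every score*.
QR across an interrogative CP boundary is ruled out as a wh-island violation.
*every score* is confined to the island and cannot take scope over *two senators*.

No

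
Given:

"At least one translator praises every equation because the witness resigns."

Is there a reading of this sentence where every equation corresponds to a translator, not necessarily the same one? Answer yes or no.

This is the *every equation* > *at least one translator* reading.
Neither queried DP is inside the adjunct, so the adjunct-island constraint does not apply.
Ordinary QR to a clause-peripheral position gives the wide-scope LF for the lower DP.

Yes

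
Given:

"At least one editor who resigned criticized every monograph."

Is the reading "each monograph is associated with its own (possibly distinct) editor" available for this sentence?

That reading corresponds to *every monograph* > *at least one editor*.
*every monograph* is a matrix argument; only *at least one editor* is modified by the relative clause *who resigned*, so the RC island is irrelevant to the target quantifier.
QR within a single clause is free, so the lower quantifier may take scope over the higher one.

Yes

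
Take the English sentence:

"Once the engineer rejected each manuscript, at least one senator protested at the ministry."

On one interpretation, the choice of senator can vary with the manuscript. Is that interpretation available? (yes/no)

No

This is the *each manuscript* > *at least one senator* reading.
Structurally, *each manuscript* is inside the adjunct clause *once the engineer rejected each manuscript*.
The adjunct-island constraint bars QR out of an adverbial clause.
*each manuscript* is confined to the island and cannot take scope over *at least one senator*.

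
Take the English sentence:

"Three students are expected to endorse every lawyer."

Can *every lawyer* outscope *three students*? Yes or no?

Raising constructions are monoclausal for scope purposes; *every lawyer* is not separated from *three students* by any island.
Nothing blocks QR of the lower DP to a position above the higher one, so inverse scope is available.

Yes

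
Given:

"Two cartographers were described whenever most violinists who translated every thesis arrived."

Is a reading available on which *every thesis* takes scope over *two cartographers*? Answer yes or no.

No

*every thesis* occurs within the relative clause *who translated every thesis*, which is itself inside the adjunct *whenever most violinists who translated every thesis arrived*.
Two island boundaries intervene — the relative clause and the adjunct. Either alone would block QR.
There is no licit LF on which *every thesis* c-commands *two cartographers*.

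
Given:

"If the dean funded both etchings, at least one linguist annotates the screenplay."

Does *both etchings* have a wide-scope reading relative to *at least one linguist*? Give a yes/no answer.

The target quantifier *both etchings* is part of the adjunct clause *if the dean funded both etchings*.
Adjunct clauses are scope islands: a quantifier inside an adjunct cannot raise into the matrix clause.
So *both etchings* cannot raise to a position above *at least one linguist*.

No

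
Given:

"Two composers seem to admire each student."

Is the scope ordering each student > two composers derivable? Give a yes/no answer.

Yes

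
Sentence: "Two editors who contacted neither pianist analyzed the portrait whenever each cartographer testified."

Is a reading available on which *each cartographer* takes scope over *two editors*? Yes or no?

No

*each cartographer* occurs within the adjunct clause *whenever each cartographer testified*.
Since the clause is an adjunct (not a complement), the Adjunct Condition blocks QR across its edge.
There is no licit LF on which *each cartographer* c-commands *two editors*.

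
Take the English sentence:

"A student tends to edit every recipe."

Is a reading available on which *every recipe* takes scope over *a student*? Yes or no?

*every recipe* is the object of the infinitival complement of a raising predicate; raising infinitives are transparent for QR, so the two DPs are in effect clausemates.
Nothing blocks QR of the lower DP to a position above the higher one, so inverse scope is available.
The sentence is scopally ambiguous between *a student* > *every recipe* and *every recipe* > *a student*.

Yes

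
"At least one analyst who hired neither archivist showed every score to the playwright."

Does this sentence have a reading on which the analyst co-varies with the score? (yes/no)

Yes

This is the *every score* > *at least one analyst* reading.
The RC *who hired neither archivist* is an island, but *every score* is not inside it — it is the matrix object, a clausemate of *at least one analyst*.
Since no island is crossed, the inverse ordering is licensed alongside surface scope.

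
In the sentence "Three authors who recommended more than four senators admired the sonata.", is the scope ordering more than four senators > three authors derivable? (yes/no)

*more than four senators* is embedded in the relative clause *who recommended more than four senators*.
Relative clauses are scope islands: a quantifier cannot QR out of a relative clause to take scope in the matrix clause.
Hence only narrow scope for *more than four senators* (under *three authors*) survives.

No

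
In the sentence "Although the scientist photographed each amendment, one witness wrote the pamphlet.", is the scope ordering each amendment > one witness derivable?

The target quantifier *each amendment* is part of the adjunct clause *although the scientist photographed each amendment*.
Adjunct clauses are scope islands: a quantifier inside an adjunct cannot raise into the matrix clause.
So *each amendment* cannot raise to a position above *one witness*.

No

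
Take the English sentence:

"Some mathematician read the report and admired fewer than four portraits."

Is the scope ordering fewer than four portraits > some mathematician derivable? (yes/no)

No

The DP *fewer than four portraits* is contained in one conjunct of the coordinate structure (*admired fewer than four portraits*).
QR out of a conjunct would have to apply non-ATB, which the CSC forbids.
So *fewer than four portraits* cannot raise high enough to outscope *some mathematician*; only the surface ordering *some mathematician* > *fewer than four portraits* is available.
(Only the surface reading survives: one fixed mathematician with respect to all the relevant portraits.)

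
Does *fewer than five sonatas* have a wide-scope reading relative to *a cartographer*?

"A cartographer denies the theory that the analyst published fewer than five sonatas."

No

*fewer than five sonatas* sits inside the complex NP *the theory that the analyst published fewer than five sonatas*.
Noun-complement clauses are scope islands (the Complex NP Constraint): a quantifier inside one cannot scope into the matrix.
So the wide-scope reading for *fewer than five sonatas* is blocked.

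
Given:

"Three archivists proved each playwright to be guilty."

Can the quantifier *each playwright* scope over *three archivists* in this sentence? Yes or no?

ECM infinitives lack a CP barrier, so *each playwright* can QR over the matrix subject *three archivists*.
Since no island is crossed, the inverse ordering is licensed alongside surface scope.

Yes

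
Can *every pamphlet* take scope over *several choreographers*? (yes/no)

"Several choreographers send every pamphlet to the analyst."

Yes

*several choreographers* and *every pamphlet* are co-arguments of the matrix verb, with nothing but a clause-internal boundary between them.
Since no island is crossed, the inverse ordering is licensed alongside surface scope.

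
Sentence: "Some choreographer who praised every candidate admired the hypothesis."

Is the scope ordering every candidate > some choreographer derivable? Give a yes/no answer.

No

*every candidate* occurs within the relative clause *who praised every candidate*.
Relative clauses are scope islands: a quantifier cannot QR out of a relative clause to take scope in the matrix clause.
The inverse ordering *every candidate* > *some choreographer* is therefore underivable.
(Only the surface reading survives: one fixed choreographer with respect to all the relevant candidates.)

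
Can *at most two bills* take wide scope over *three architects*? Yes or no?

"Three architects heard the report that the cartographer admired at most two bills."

No

Structurally, *at most two bills* is inside the complex NP *the report that the cartographer admired at most two bills*.
Noun-complement clauses are scope islands (the Complex NP Constraint): a quantifier inside one cannot scope into the matrix.
The inverse ordering *at most two bills* > *three architects* is therefore underivable.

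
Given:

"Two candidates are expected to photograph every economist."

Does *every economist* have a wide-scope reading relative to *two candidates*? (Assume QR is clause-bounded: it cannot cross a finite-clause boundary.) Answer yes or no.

*every economist* is the object of the infinitival complement of a raising predicate; raising infinitives are transparent for QR, so the two DPs are in effect clausemates.
No island intervenes, so both surface and inverse scope are derivable.
Both orderings are possible: *two candidates* > *every economist* and *every economist* > *two candidates*.

Yes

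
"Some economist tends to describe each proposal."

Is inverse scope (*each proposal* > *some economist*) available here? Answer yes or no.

Raising constructions are monoclausal for scope purposes; *each proposal* is not separated from *some economist* by any island.
With no island boundary between them, the object can take inverse scope over the subject via ordinary QR within the clause.
Both orderings are possible: *some economist* > *each proposal* and *each proposal* > *some economist*.

Yes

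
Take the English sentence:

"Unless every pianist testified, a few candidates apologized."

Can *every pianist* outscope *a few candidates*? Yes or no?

No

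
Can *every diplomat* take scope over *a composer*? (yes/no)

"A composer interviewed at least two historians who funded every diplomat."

No

The target quantifier *every diplomat* is part of the relative clause *who funded every diplomat* modifying *at least two historians*.
Quantifiers inside a relative clause are trapped there; the RC boundary blocks QR.
Hence only narrow scope for *every diplomat* (under *a composer*) survives.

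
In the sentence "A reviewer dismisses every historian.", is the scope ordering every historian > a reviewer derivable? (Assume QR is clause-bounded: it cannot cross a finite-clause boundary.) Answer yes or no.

*every historian* is the matrix object and *a reviewer* the matrix subject; the two are clausemates.
Since no island is crossed, the inverse ordering is licensed alongside surface scope.

Yes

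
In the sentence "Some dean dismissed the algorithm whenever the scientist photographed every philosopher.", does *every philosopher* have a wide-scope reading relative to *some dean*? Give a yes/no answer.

*every philosopher* is embedded in the adjunct clause *whenever the scientist photographed every philosopher*.
The adjunct-island constraint bars QR out of an adverbial clause.
There is no licit LF on which *every philosopher* c-commands *some dean*.

No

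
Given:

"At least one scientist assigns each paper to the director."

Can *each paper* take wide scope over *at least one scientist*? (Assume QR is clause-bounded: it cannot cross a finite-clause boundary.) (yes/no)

Yes

*each paper* is the matrix object and *at least one scientist* the matrix subject; the two are clausemates.
Since no island is crossed, the inverse ordering is licensed alongside surface scope.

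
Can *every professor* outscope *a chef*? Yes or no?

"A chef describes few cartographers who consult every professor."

No

*every professor* is embedded in the relative clause *who consult every professor* modifying *few cartographers*.
Quantifiers inside a relative clause are trapped there; the RC boundary blocks QR.
So *every professor* cannot raise to a position above *a chef*.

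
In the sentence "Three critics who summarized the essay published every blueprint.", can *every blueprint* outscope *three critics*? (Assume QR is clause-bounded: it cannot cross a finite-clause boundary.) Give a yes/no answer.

*every blueprint* sits in the matrix clause, not in the relative clause on *three critics*.
Since no island is crossed, the inverse ordering is licensed alongside surface scope.

Yes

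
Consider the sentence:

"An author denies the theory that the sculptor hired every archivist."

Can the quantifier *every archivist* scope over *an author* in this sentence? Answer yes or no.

No

*every archivist* sits inside the complex NP *the theory that the sculptor hired every archivist*.
The Complex NP Constraint bars QR out of the complement clause of a noun.
So *every archivist* cannot raise to a position above *an author*.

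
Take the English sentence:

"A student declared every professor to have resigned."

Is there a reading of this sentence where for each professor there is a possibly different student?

That reading corresponds to *every professor* > *a student*.
*every professor* is the subject of an ECM infinitive — the infinitival complement of an ECM verb is not a scope island, so *every professor* can raise into the matrix clause.
Nothing blocks QR of the lower DP to a position above the higher one, so inverse scope is available.

Yes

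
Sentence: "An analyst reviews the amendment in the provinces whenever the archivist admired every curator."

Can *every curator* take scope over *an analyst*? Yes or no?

No

*every curator* occurs within the adjunct clause *whenever the archivist admired every curator*.
Adverbial clauses are not L-marked, so they are barriers for QR — the quantifier cannot escape the adjunct.
So *every curator* cannot raise high enough to outscope *an analyst*; only the surface ordering *an analyst* > *every curator* is available.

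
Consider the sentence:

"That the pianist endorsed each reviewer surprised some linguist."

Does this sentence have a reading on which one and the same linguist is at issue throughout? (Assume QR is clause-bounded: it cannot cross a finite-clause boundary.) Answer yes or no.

This is the *some linguist* > *each reviewer* reading.
Nothing needs to raise out of an island for *some linguist* > *each reviewer*: *some linguist* takes scope from its matrix position over the clause containing *each reviewer*.

Yes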